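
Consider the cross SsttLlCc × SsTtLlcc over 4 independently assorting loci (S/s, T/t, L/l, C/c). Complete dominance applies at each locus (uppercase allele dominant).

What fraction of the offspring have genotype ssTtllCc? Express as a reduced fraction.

SsttLlCc gametes: StLC×2, StLc×2, StlC×2, Stlc×2, stLC×2, stLc×2, stlC×2, stlc×2
SsTtLlcc gametes: STLc×2, STlc×2, StLc×2, Stlc×2, sTLc×2, sTlc×2, stLc×2, stlc×2
SsttLlCc×SsTtLlcc grid (16·16=256): SSTtLLCc=4 SSTtLLcc=4 SSTtLlCc=8 SSTtLlcc=8 SSTtllCc=4 SSTtllcc=4 SSttLLCc=4 SSttLLcc=4 SSttLlCc=8 SSttLlcc=8 SSttllCc=4 SSttllcc=4 SsTtLLCc=8 SsTtLLcc=8 SsTtLlCc=16 SsTtLlcc=16 SsTtllCc=8 SsTtllcc=8 SsttLLCc=8 SsttLLcc=8 SsttLlCc=16 SsttLlcc=16 SsttllCc=8 Ssttllcc=8 ssTtLLCc=4 ssTtLLcc=4 ssTtLlCc=8 ssTtLlcc=8 ssTtllCc=4 ssTtllcc=4 ssttLLCc=4 ssttLLcc=4 ssttLlCc=8 ssttLlcc=8 ssttllCc=4 ssttllcc=4
ssTtllCc hits 4/256; gcd=4; 4÷4/256÷4 = 1/64

P(ssTtllCc) = 1/64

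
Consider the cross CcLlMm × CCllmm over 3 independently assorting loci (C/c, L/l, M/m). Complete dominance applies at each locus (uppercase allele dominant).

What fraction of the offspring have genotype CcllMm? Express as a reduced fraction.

CcLlMm gametes: CLM×1, CLm×1, ClM×1, Clm×1, cLM×1, cLm×1, clM×1, clm×1
CCllmm gametes: Clm×8
CcLlMm×CCllmm grid (8·8=64): CCLlMm=8 CCLlmm=8 CCllMm=8 CCllmm=8 CcLlMm=8 CcLlmm=8 CcllMm=8 Ccllmm=8
CcllMm hits 8/64; gcd=8; 8÷8/64÷8 = 1/8

P(CcllMm) = 1/8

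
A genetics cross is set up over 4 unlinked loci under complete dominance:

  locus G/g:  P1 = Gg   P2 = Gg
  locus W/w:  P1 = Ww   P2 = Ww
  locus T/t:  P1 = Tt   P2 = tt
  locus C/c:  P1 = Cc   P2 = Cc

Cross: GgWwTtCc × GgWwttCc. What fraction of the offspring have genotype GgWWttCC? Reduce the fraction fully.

GgWwTtCc gametes: GWTC×1, GWTc×1, GWtC×1, GWtc×1, GwTC×1, GwTc×1, GwtC×1, Gwtc×1, gWTC×1, gWTc×1, gWtC×1, gWtc×1, gwTC×1, gwTc×1, gwtC×1, gwtc×1
GgWwttCc gametes: GWtC×2, GWtc×2, GwtC×2, Gwtc×2, gWtC×2, gWtc×2, gwtC×2, gwtc×2
GgWwTtCc×GgWwttCc grid (16·16=256): GGWWTtCC=2 GGWWTtCc=4 GGWWTtcc=2 GGWWttCC=2 GGWWttCc=4 GGWWttcc=2 GGWwTtCC=4 GGWwTtCc=8 GGWwTtcc=4 GGWwttCC=4 GGWwttCc=8 GGWwttcc=4 GGwwTtCC=2 GGwwTtCc=4 GGwwTtcc=2 GGwwttCC=2 GGwwttCc=4 GGwwttcc=2 GgWWTtCC=4 GgWWTtCc=8 GgWWTtcc=4 GgWWttCC=4 GgWWttCc=8 GgWWttcc=4 GgWwTtCC=8 GgWwTtCc=16 GgWwTtcc=8 GgWwttCC=8 GgWwttCc=16 GgWwttcc=8 GgwwTtCC=4 GgwwTtCc=8 GgwwTtcc=4 GgwwttCC=4 GgwwttCc=8 Ggwwttcc=4 ggWWTtCC=2 ggWWTtCc=4 ggWWTtcc=2 ggWWttCC=2 ggWWttCc=4 ggWWttcc=2 ggWwTtCC=4 ggWwTtCc=8 ggWwTtcc=4 ggWwttCC=4 ggWwttCc=8 ggWwttcc=4 ggwwTtCC=2 ggwwTtCc=4 ggwwTtcc=2 ggwwttCC=2 ggwwttCc=4 ggwwttcc=2
GgWWttCC hits 4/256; gcd=4; 4÷4/256÷4 = 1/64

P(GgWWttCC) = 1/64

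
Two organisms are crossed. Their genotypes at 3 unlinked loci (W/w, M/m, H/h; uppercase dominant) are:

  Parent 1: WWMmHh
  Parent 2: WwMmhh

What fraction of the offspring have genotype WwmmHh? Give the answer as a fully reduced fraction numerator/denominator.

WWMmHh gametes: WMH×2, WMh×2, WmH×2, Wmh×2
WwMmhh gametes: WMh×2, Wmh×2, wMh×2, wmh×2
WWMmHh×WwMmhh grid (8·8=64): WWMMHh=4 WWMMhh=4 WWMmHh=8 WWMmhh=8 WWmmHh=4 WWmmhh=4 WwMMHh=4 WwMMhh=4 WwMmHh=8 WwMmhh=8 WwmmHh=4 Wwmmhh=4
WwmmHh hits 4/64; gcd=4; 4÷4/64÷4 = 1/16

P(WwmmHh) = 1/16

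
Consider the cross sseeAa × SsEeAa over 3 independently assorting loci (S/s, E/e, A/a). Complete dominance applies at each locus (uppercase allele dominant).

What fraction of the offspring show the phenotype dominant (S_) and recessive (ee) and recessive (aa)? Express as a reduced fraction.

sseeAa gametes: seA×4, sea×4
SsEeAa gametes: SEA×1, SEa×1, SeA×1, Sea×1, sEA×1, sEa×1, seA×1, sea×1
sseeAa×SsEeAa grid (8·8=64): SsEeAA=4 SsEeAa=8 SsEeaa=4 SseeAA=4 SseeAa=8 Sseeaa=4 ssEeAA=4 ssEeAa=8 ssEeaa=4 sseeAA=4 sseeAa=8 sseeaa=4
S_ ee aa hits 4/64; gcd=4; 4÷4/64÷4 = 1/16

P(S_ ee aa) = 1/16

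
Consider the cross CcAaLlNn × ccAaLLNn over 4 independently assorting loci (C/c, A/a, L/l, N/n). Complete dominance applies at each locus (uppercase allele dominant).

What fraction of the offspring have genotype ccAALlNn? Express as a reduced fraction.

P(ccAALlNn) = 1/32

CcAaLlNn gametes: CALN×1, CALn×1, CAlN×1, CAln×1, CaLN×1, CaLn×1, CalN×1, Caln×1, cALN×1, cALn×1, cAlN×1, cAln×1, caLN×1, caLn×1, calN×1, caln×1
ccAaLLNn gametes: cALN×4, cALn×4, caLN×4, caLn×4
CcAaLlNn×ccAaLLNn grid (16·16=256): CcAALLNN=4 CcAALLNn=8 CcAALLnn=4 CcAALlNN=4 CcAALlNn=8 CcAALlnn=4 CcAaLLNN=8 CcAaLLNn=16 CcAaLLnn=8 CcAaLlNN=8 CcAaLlNn=16 CcAaLlnn=8 CcaaLLNN=4 CcaaLLNn=8 CcaaLLnn=4 CcaaLlNN=4 CcaaLlNn=8 CcaaLlnn=4 ccAALLNN=4 ccAALLNn=8 ccAALLnn=4 ccAALlNN=4 ccAALlNn=8 ccAALlnn=4 ccAaLLNN=8 ccAaLLNn=16 ccAaLLnn=8 ccAaLlNN=8 ccAaLlNn=16 ccAaLlnn=8 ccaaLLNN=4 ccaaLLNn=8 ccaaLLnn=4 ccaaLlNN=4 ccaaLlNn=8 ccaaLlnn=4
ccAALlNn hits 8/256; gcd=8; 8÷8/256÷8 = 1/32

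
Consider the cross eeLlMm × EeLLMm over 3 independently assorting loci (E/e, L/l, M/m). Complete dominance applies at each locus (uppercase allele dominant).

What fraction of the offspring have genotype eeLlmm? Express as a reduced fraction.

eeLlMm gametes: eLM×2, eLm×2, elM×2, elm×2
EeLLMm gametes: ELM×2, ELm×2, eLM×2, eLm×2
eeLlMm×EeLLMm grid (8·8=64): EeLLMM=4 EeLLMm=8 EeLLmm=4 EeLlMM=4 EeLlMm=8 EeLlmm=4 eeLLMM=4 eeLLMm=8 eeLLmm=4 eeLlMM=4 eeLlMm=8 eeLlmm=4
eeLlmm hits 4/64; gcd=4; 4÷4/64÷4 = 1/16

P(eeLlmm) = 1/16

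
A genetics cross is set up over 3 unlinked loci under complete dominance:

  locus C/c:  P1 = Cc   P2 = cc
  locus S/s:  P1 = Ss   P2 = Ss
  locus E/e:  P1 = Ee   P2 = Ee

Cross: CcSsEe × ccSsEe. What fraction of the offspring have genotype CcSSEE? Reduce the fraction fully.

P(CcSSEE) = 1/32

CcSsEe gametes: CSE×1, CSe×1, CsE×1, Cse×1, cSE×1, cSe×1, csE×1, cse×1
ccSsEe gametes: cSE×2, cSe×2, csE×2, cse×2
CcSsEe×ccSsEe grid (8·8=64): CcSSEE=2 CcSSEe=4 CcSSee=2 CcSsEE=4 CcSsEe=8 CcSsee=4 CcssEE=2 CcssEe=4 Ccssee=2 ccSSEE=2 ccSSEe=4 ccSSee=2 ccSsEE=4 ccSsEe=8 ccSsee=4 ccssEE=2 ccssEe=4 ccssee=2
CcSSEE hits 2/64; gcd=2; 2÷2/64÷2 = 1/32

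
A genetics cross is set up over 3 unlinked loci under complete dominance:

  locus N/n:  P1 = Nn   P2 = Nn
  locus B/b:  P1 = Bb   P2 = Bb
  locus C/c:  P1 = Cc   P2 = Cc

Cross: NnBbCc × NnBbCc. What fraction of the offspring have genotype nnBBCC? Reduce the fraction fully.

NnBbCc gametes: NBC×1, NBc×1, NbC×1, Nbc×1, nBC×1, nBc×1, nbC×1, nbc×1
NnBbCc gametes: NBC×1, NBc×1, NbC×1, Nbc×1, nBC×1, nBc×1, nbC×1, nbc×1
NnBbCc×NnBbCc grid (8·8=64): NNBBCC=1 NNBBCc=2 NNBBcc=1 NNBbCC=2 NNBbCc=4 NNBbcc=2 NNbbCC=1 NNbbCc=2 NNbbcc=1 NnBBCC=2 NnBBCc=4 NnBBcc=2 NnBbCC=4 NnBbCc=8 NnBbcc=4 NnbbCC=2 NnbbCc=4 Nnbbcc=2 nnBBCC=1 nnBBCc=2 nnBBcc=1 nnBbCC=2 nnBbCc=4 nnBbcc=2 nnbbCC=1 nnbbCc=2 nnbbcc=1
nnBBCC hits 1/64; gcd=1; 1÷1/64÷1 = 1/64

P(nnBBCC) = 1/64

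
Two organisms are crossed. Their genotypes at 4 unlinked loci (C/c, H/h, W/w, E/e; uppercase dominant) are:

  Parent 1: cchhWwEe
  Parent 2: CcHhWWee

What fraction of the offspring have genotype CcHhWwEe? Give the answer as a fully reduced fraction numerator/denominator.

cchhWwEe gametes: chWE×4, chWe×4, chwE×4, chwe×4
CcHhWWee gametes: CHWe×4, ChWe×4, cHWe×4, chWe×4
cchhWwEe×CcHhWWee grid (16·16=256): CcHhWWEe=16 CcHhWWee=16 CcHhWwEe=16 CcHhWwee=16 CchhWWEe=16 CchhWWee=16 CchhWwEe=16 CchhWwee=16 ccHhWWEe=16 ccHhWWee=16 ccHhWwEe=16 ccHhWwee=16 cchhWWEe=16 cchhWWee=16 cchhWwEe=16 cchhWwee=16
CcHhWwEe hits 16/256; gcd=16; 16÷16/256÷16 = 1/16

P(CcHhWwEe) = 1/16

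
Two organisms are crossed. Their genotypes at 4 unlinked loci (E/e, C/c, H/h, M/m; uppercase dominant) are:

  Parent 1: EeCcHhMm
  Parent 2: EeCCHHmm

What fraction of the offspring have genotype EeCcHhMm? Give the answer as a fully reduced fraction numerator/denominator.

EeCcHhMm gametes: ECHM×1, ECHm×1, EChM×1, EChm×1, EcHM×1, EcHm×1, EchM×1, Echm×1, eCHM×1, eCHm×1, eChM×1, eChm×1, ecHM×1, ecHm×1, echM×1, echm×1
EeCCHHmm gametes: ECHm×8, eCHm×8
EeCcHhMm×EeCCHHmm grid (16·16=256): EECCHHMm=8 EECCHHmm=8 EECCHhMm=8 EECCHhmm=8 EECcHHMm=8 EECcHHmm=8 EECcHhMm=8 EECcHhmm=8 EeCCHHMm=16 EeCCHHmm=16 EeCCHhMm=16 EeCCHhmm=16 EeCcHHMm=16 EeCcHHmm=16 EeCcHhMm=16 EeCcHhmm=16 eeCCHHMm=8 eeCCHHmm=8 eeCCHhMm=8 eeCCHhmm=8 eeCcHHMm=8 eeCcHHmm=8 eeCcHhMm=8 eeCcHhmm=8
EeCcHhMm hits 16/256; gcd=16; 16÷16/256÷16 = 1/16

P(EeCcHhMm) = 1/16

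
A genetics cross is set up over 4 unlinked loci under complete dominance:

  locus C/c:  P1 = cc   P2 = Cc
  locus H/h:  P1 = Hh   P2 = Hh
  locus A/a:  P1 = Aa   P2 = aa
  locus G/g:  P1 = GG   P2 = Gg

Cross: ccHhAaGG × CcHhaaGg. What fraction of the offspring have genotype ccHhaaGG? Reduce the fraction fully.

ccHhAaGG gametes: cHAG×4, cHaG×4, chAG×4, chaG×4
CcHhaaGg gametes: CHaG×2, CHag×2, ChaG×2, Chag×2, cHaG×2, cHag×2, chaG×2, chag×2
ccHhAaGG×CcHhaaGg grid (16·16=256): CcHHAaGG=8 CcHHAaGg=8 CcHHaaGG=8 CcHHaaGg=8 CcHhAaGG=16 CcHhAaGg=16 CcHhaaGG=16 CcHhaaGg=16 CchhAaGG=8 CchhAaGg=8 CchhaaGG=8 CchhaaGg=8 ccHHAaGG=8 ccHHAaGg=8 ccHHaaGG=8 ccHHaaGg=8 ccHhAaGG=16 ccHhAaGg=16 ccHhaaGG=16 ccHhaaGg=16 cchhAaGG=8 cchhAaGg=8 cchhaaGG=8 cchhaaGg=8
ccHhaaGG hits 16/256; gcd=16; 16÷16/256÷16 = 1/16

P(ccHhaaGG) = 1/16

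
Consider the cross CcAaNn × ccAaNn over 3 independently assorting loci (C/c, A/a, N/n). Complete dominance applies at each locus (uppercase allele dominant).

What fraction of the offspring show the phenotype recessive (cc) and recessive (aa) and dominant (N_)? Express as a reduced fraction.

CcAaNn gametes: CAN×1, CAn×1, CaN×1, Can×1, cAN×1, cAn×1, caN×1, can×1
ccAaNn gametes: cAN×2, cAn×2, caN×2, can×2
CcAaNn×ccAaNn grid (8·8=64): CcAANN=2 CcAANn=4 CcAAnn=2 CcAaNN=4 CcAaNn=8 CcAann=4 CcaaNN=2 CcaaNn=4 Ccaann=2 ccAANN=2 ccAANn=4 ccAAnn=2 ccAaNN=4 ccAaNn=8 ccAann=4 ccaaNN=2 ccaaNn=4 ccaann=2
cc aa N_ hits 6/64; gcd=2; 6÷2/64÷2 = 3/32

P(cc aa N_) = 3/32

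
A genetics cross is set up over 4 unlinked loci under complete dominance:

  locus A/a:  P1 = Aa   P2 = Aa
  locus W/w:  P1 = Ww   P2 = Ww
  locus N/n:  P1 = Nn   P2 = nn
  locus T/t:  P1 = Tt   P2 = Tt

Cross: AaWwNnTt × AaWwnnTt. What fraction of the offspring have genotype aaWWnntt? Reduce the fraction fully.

P(aaWWnntt) = 1/128

AaWwNnTt gametes: AWNT×1, AWNt×1, AWnT×1, AWnt×1, AwNT×1, AwNt×1, AwnT×1, Awnt×1, aWNT×1, aWNt×1, aWnT×1, aWnt×1, awNT×1, awNt×1, awnT×1, awnt×1
AaWwnnTt gametes: AWnT×2, AWnt×2, AwnT×2, Awnt×2, aWnT×2, aWnt×2, awnT×2, awnt×2
AaWwNnTt×AaWwnnTt grid (16·16=256): AAWWNnTT=2 AAWWNnTt=4 AAWWNntt=2 AAWWnnTT=2 AAWWnnTt=4 AAWWnntt=2 AAWwNnTT=4 AAWwNnTt=8 AAWwNntt=4 AAWwnnTT=4 AAWwnnTt=8 AAWwnntt=4 AAwwNnTT=2 AAwwNnTt=4 AAwwNntt=2 AAwwnnTT=2 AAwwnnTt=4 AAwwnntt=2 AaWWNnTT=4 AaWWNnTt=8 AaWWNntt=4 AaWWnnTT=4 AaWWnnTt=8 AaWWnntt=4 AaWwNnTT=8 AaWwNnTt=16 AaWwNntt=8 AaWwnnTT=8 AaWwnnTt=16 AaWwnntt=8 AawwNnTT=4 AawwNnTt=8 AawwNntt=4 AawwnnTT=4 AawwnnTt=8 Aawwnntt=4 aaWWNnTT=2 aaWWNnTt=4 aaWWNntt=2 aaWWnnTT=2 aaWWnnTt=4 aaWWnntt=2 aaWwNnTT=4 aaWwNnTt=8 aaWwNntt=4 aaWwnnTT=4 aaWwnnTt=8 aaWwnntt=4 aawwNnTT=2 aawwNnTt=4 aawwNntt=2 aawwnnTT=2 aawwnnTt=4 aawwnntt=2
aaWWnntt hits 2/256; gcd=2; 2÷2/256÷2 = 1/128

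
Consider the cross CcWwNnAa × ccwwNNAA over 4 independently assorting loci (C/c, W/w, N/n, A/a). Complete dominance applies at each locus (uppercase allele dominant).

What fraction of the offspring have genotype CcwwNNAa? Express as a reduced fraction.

CcWwNnAa gametes: CWNA×1, CWNa×1, CWnA×1, CWna×1, CwNA×1, CwNa×1, CwnA×1, Cwna×1, cWNA×1, cWNa×1, cWnA×1, cWna×1, cwNA×1, cwNa×1, cwnA×1, cwna×1
ccwwNNAA gametes: cwNA×16
CcWwNnAa×ccwwNNAA grid (16·16=256): CcWwNNAA=16 CcWwNNAa=16 CcWwNnAA=16 CcWwNnAa=16 CcwwNNAA=16 CcwwNNAa=16 CcwwNnAA=16 CcwwNnAa=16 ccWwNNAA=16 ccWwNNAa=16 ccWwNnAA=16 ccWwNnAa=16 ccwwNNAA=16 ccwwNNAa=16 ccwwNnAA=16 ccwwNnAa=16
CcwwNNAa hits 16/256; gcd=16; 16÷16/256÷16 = 1/16

P(CcwwNNAa) = 1/16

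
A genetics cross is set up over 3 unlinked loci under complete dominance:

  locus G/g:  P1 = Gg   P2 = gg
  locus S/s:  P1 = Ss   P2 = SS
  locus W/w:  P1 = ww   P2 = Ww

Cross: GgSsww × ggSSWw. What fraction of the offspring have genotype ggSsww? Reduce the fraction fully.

GgSsww gametes: GSw×2, Gsw×2, gSw×2, gsw×2
ggSSWw gametes: gSW×4, gSw×4
GgSsww×ggSSWw grid (8·8=64): GgSSWw=8 GgSSww=8 GgSsWw=8 GgSsww=8 ggSSWw=8 ggSSww=8 ggSsWw=8 ggSsww=8
ggSsww hits 8/64; gcd=8; 8÷8/64÷8 = 1/8

P(ggSsww) = 1/8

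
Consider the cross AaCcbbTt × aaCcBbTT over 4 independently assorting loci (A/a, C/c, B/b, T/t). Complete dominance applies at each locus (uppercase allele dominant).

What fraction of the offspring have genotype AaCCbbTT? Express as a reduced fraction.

AaCcbbTt gametes: ACbT×2, ACbt×2, AcbT×2, Acbt×2, aCbT×2, aCbt×2, acbT×2, acbt×2
aaCcBbTT gametes: aCBT×4, aCbT×4, acBT×4, acbT×4
AaCcbbTt×aaCcBbTT grid (16·16=256): AaCCBbTT=8 AaCCBbTt=8 AaCCbbTT=8 AaCCbbTt=8 AaCcBbTT=16 AaCcBbTt=16 AaCcbbTT=16 AaCcbbTt=16 AaccBbTT=8 AaccBbTt=8 AaccbbTT=8 AaccbbTt=8 aaCCBbTT=8 aaCCBbTt=8 aaCCbbTT=8 aaCCbbTt=8 aaCcBbTT=16 aaCcBbTt=16 aaCcbbTT=16 aaCcbbTt=16 aaccBbTT=8 aaccBbTt=8 aaccbbTT=8 aaccbbTt=8
AaCCbbTT hits 8/256; gcd=8; 8÷8/256÷8 = 1/32

P(AaCCbbTT) = 1/32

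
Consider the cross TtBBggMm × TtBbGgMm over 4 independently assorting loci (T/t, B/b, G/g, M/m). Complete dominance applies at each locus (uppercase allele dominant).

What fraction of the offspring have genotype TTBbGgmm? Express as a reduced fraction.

P(TTBbGgmm) = 1/64

TtBBggMm gametes: TBgM×4, TBgm×4, tBgM×4, tBgm×4
TtBbGgMm gametes: TBGM×1, TBGm×1, TBgM×1, TBgm×1, TbGM×1, TbGm×1, TbgM×1, Tbgm×1, tBGM×1, tBGm×1, tBgM×1, tBgm×1, tbGM×1, tbGm×1, tbgM×1, tbgm×1
TtBBggMm×TtBbGgMm grid (16·16=256): TTBBGgMM=4 TTBBGgMm=8 TTBBGgmm=4 TTBBggMM=4 TTBBggMm=8 TTBBggmm=4 TTBbGgMM=4 TTBbGgMm=8 TTBbGgmm=4 TTBbggMM=4 TTBbggMm=8 TTBbggmm=4 TtBBGgMM=8 TtBBGgMm=16 TtBBGgmm=8 TtBBggMM=8 TtBBggMm=16 TtBBggmm=8 TtBbGgMM=8 TtBbGgMm=16 TtBbGgmm=8 TtBbggMM=8 TtBbggMm=16 TtBbggmm=8 ttBBGgMM=4 ttBBGgMm=8 ttBBGgmm=4 ttBBggMM=4 ttBBggMm=8 ttBBggmm=4 ttBbGgMM=4 ttBbGgMm=8 ttBbGgmm=4 ttBbggMM=4 ttBbggMm=8 ttBbggmm=4
TTBbGgmm hits 4/256; gcd=4; 4÷4/256÷4 = 1/64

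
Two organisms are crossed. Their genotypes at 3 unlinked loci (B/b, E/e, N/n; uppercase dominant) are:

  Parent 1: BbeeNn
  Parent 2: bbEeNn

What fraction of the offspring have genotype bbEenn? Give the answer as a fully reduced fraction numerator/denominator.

P(bbEenn) = 1/16

BbeeNn gametes: BeN×2, Ben×2, beN×2, ben×2
bbEeNn gametes: bEN×2, bEn×2, beN×2, ben×2
BbeeNn×bbEeNn grid (8·8=64): BbEeNN=4 BbEeNn=8 BbEenn=4 BbeeNN=4 BbeeNn=8 Bbeenn=4 bbEeNN=4 bbEeNn=8 bbEenn=4 bbeeNN=4 bbeeNn=8 bbeenn=4
bbEenn hits 4/64; gcd=4; 4÷4/64÷4 = 1/16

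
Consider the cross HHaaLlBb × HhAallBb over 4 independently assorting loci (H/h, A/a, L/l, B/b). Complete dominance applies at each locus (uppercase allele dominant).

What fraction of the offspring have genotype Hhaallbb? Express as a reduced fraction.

P(Hhaallbb) = 1/32

HHaaLlBb gametes: HaLB×4, HaLb×4, HalB×4, Halb×4
HhAallBb gametes: HAlB×2, HAlb×2, HalB×2, Halb×2, hAlB×2, hAlb×2, halB×2, halb×2
HHaaLlBb×HhAallBb grid (16·16=256): HHAaLlBB=8 HHAaLlBb=16 HHAaLlbb=8 HHAallBB=8 HHAallBb=16 HHAallbb=8 HHaaLlBB=8 HHaaLlBb=16 HHaaLlbb=8 HHaallBB=8 HHaallBb=16 HHaallbb=8 HhAaLlBB=8 HhAaLlBb=16 HhAaLlbb=8 HhAallBB=8 HhAallBb=16 HhAallbb=8 HhaaLlBB=8 HhaaLlBb=16 HhaaLlbb=8 HhaallBB=8 HhaallBb=16 Hhaallbb=8
Hhaallbb hits 8/256; gcd=8; 8÷8/256÷8 = 1/32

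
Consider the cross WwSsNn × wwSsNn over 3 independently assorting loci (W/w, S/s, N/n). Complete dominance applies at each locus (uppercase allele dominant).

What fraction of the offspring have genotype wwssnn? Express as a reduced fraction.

WwSsNn gametes: WSN×1, WSn×1, WsN×1, Wsn×1, wSN×1, wSn×1, wsN×1, wsn×1
wwSsNn gametes: wSN×2, wSn×2, wsN×2, wsn×2
WwSsNn×wwSsNn grid (8·8=64): WwSSNN=2 WwSSNn=4 WwSSnn=2 WwSsNN=4 WwSsNn=8 WwSsnn=4 WwssNN=2 WwssNn=4 Wwssnn=2 wwSSNN=2 wwSSNn=4 wwSSnn=2 wwSsNN=4 wwSsNn=8 wwSsnn=4 wwssNN=2 wwssNn=4 wwssnn=2
wwssnn hits 2/64; gcd=2; 2÷2/64÷2 = 1/32

P(wwssnn) = 1/32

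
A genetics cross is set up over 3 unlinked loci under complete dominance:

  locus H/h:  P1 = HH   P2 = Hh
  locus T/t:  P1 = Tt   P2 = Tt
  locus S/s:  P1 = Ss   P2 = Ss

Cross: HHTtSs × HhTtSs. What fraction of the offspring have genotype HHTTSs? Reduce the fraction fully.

P(HHTTSs) = 1/16

HHTtSs gametes: HTS×2, HTs×2, HtS×2, Hts×2
HhTtSs gametes: HTS×1, HTs×1, HtS×1, Hts×1, hTS×1, hTs×1, htS×1, hts×1
HHTtSs×HhTtSs grid (8·8=64): HHTTSS=2 HHTTSs=4 HHTTss=2 HHTtSS=4 HHTtSs=8 HHTtss=4 HHttSS=2 HHttSs=4 HHttss=2 HhTTSS=2 HhTTSs=4 HhTTss=2 HhTtSS=4 HhTtSs=8 HhTtss=4 HhttSS=2 HhttSs=4 Hhttss=2
HHTTSs hits 4/64; gcd=4; 4÷4/64÷4 = 1/16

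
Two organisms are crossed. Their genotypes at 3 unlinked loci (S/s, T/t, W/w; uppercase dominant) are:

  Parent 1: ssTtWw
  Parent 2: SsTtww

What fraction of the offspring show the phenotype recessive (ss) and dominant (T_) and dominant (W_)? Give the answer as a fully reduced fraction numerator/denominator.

P(ss T_ W_) = 3/16

ssTtWw gametes: sTW×2, sTw×2, stW×2, stw×2
SsTtww gametes: STw×2, Stw×2, sTw×2, stw×2
ssTtWw×SsTtww grid (8·8=64): SsTTWw=4 SsTTww=4 SsTtWw=8 SsTtww=8 SsttWw=4 Ssttww=4 ssTTWw=4 ssTTww=4 ssTtWw=8 ssTtww=8 ssttWw=4 ssttww=4
ss T_ W_ hits 12/64; gcd=4; 12÷4/64÷4 = 3/16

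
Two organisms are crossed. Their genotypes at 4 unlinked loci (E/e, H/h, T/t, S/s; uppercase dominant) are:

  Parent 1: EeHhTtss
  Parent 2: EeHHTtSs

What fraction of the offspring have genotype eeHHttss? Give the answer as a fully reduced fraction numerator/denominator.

EeHhTtss gametes: EHTs×2, EHts×2, EhTs×2, Ehts×2, eHTs×2, eHts×2, ehTs×2, ehts×2
EeHHTtSs gametes: EHTS×2, EHTs×2, EHtS×2, EHts×2, eHTS×2, eHTs×2, eHtS×2, eHts×2
EeHhTtss×EeHHTtSs grid (16·16=256): EEHHTTSs=4 EEHHTTss=4 EEHHTtSs=8 EEHHTtss=8 EEHHttSs=4 EEHHttss=4 EEHhTTSs=4 EEHhTTss=4 EEHhTtSs=8 EEHhTtss=8 EEHhttSs=4 EEHhttss=4 EeHHTTSs=8 EeHHTTss=8 EeHHTtSs=16 EeHHTtss=16 EeHHttSs=8 EeHHttss=8 EeHhTTSs=8 EeHhTTss=8 EeHhTtSs=16 EeHhTtss=16 EeHhttSs=8 EeHhttss=8 eeHHTTSs=4 eeHHTTss=4 eeHHTtSs=8 eeHHTtss=8 eeHHttSs=4 eeHHttss=4 eeHhTTSs=4 eeHhTTss=4 eeHhTtSs=8 eeHhTtss=8 eeHhttSs=4 eeHhttss=4
eeHHttss hits 4/256; gcd=4; 4÷4/256÷4 = 1/64

P(eeHHttss) = 1/64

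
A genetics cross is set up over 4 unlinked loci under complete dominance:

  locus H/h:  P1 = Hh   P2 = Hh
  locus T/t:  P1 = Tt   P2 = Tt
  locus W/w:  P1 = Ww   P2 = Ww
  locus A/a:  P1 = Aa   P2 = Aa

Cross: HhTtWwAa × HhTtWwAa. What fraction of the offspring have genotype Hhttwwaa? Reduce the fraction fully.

P(Hhttwwaa) = 1/128

HhTtWwAa gametes: HTWA×1, HTWa×1, HTwA×1, HTwa×1, HtWA×1, HtWa×1, HtwA×1, Htwa×1, hTWA×1, hTWa×1, hTwA×1, hTwa×1, htWA×1, htWa×1, htwA×1, htwa×1
HhTtWwAa gametes: HTWA×1, HTWa×1, HTwA×1, HTwa×1, HtWA×1, HtWa×1, HtwA×1, Htwa×1, hTWA×1, hTWa×1, hTwA×1, hTwa×1, htWA×1, htWa×1, htwA×1, htwa×1
HhTtWwAa×HhTtWwAa grid (16·16=256): HHTTWWAA=1 HHTTWWAa=2 HHTTWWaa=1 HHTTWwAA=2 HHTTWwAa=4 HHTTWwaa=2 HHTTwwAA=1 HHTTwwAa=2 HHTTwwaa=1 HHTtWWAA=2 HHTtWWAa=4 HHTtWWaa=2 HHTtWwAA=4 HHTtWwAa=8 HHTtWwaa=4 HHTtwwAA=2 HHTtwwAa=4 HHTtwwaa=2 HHttWWAA=1 HHttWWAa=2 HHttWWaa=1 HHttWwAA=2 HHttWwAa=4 HHttWwaa=2 HHttwwAA=1 HHttwwAa=2 HHttwwaa=1 HhTTWWAA=2 HhTTWWAa=4 HhTTWWaa=2 HhTTWwAA=4 HhTTWwAa=8 HhTTWwaa=4 HhTTwwAA=2 HhTTwwAa=4 HhTTwwaa=2 HhTtWWAA=4 HhTtWWAa=8 HhTtWWaa=4 HhTtWwAA=8 HhTtWwAa=16 HhTtWwaa=8 HhTtwwAA=4 HhTtwwAa=8 HhTtwwaa=4 HhttWWAA=2 HhttWWAa=4 HhttWWaa=2 HhttWwAA=4 HhttWwAa=8 HhttWwaa=4 HhttwwAA=2 HhttwwAa=4 Hhttwwaa=2 hhTTWWAA=1 hhTTWWAa=2 hhTTWWaa=1 hhTTWwAA=2 hhTTWwAa=4 hhTTWwaa=2 hhTTwwAA=1 hhTTwwAa=2 hhTTwwaa=1 hhTtWWAA=2 hhTtWWAa=4 hhTtWWaa=2 hhTtWwAA=4 hhTtWwAa=8 hhTtWwaa=4 hhTtwwAA=2 hhTtwwAa=4 hhTtwwaa=2 hhttWWAA=1 hhttWWAa=2 hhttWWaa=1 hhttWwAA=2 hhttWwAa=4 hhttWwaa=2 hhttwwAA=1 hhttwwAa=2 hhttwwaa=1
Hhttwwaa hits 2/256; gcd=2; 2÷2/256÷2 = 1/128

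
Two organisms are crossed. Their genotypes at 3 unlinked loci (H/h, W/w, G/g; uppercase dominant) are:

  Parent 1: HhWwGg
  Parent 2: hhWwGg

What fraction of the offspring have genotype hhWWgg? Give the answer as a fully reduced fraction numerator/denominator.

P(hhWWgg) = 1/32

HhWwGg gametes: HWG×1, HWg×1, HwG×1, Hwg×1, hWG×1, hWg×1, hwG×1, hwg×1
hhWwGg gametes: hWG×2, hWg×2, hwG×2, hwg×2
HhWwGg×hhWwGg grid (8·8=64): HhWWGG=2 HhWWGg=4 HhWWgg=2 HhWwGG=4 HhWwGg=8 HhWwgg=4 HhwwGG=2 HhwwGg=4 Hhwwgg=2 hhWWGG=2 hhWWGg=4 hhWWgg=2 hhWwGG=4 hhWwGg=8 hhWwgg=4 hhwwGG=2 hhwwGg=4 hhwwgg=2
hhWWgg hits 2/64; gcd=2; 2÷2/64÷2 = 1/32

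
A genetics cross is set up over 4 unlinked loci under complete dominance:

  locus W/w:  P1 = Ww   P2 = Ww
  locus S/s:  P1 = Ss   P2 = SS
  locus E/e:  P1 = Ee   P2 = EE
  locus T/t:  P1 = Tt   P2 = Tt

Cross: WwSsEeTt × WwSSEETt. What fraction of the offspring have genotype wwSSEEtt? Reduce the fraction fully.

P(wwSSEEtt) = 1/64

WwSsEeTt gametes: WSET×1, WSEt×1, WSeT×1, WSet×1, WsET×1, WsEt×1, WseT×1, Wset×1, wSET×1, wSEt×1, wSeT×1, wSet×1, wsET×1, wsEt×1, wseT×1, wset×1
WwSSEETt gametes: WSET×4, WSEt×4, wSET×4, wSEt×4
WwSsEeTt×WwSSEETt grid (16·16=256): WWSSEETT=4 WWSSEETt=8 WWSSEEtt=4 WWSSEeTT=4 WWSSEeTt=8 WWSSEett=4 WWSsEETT=4 WWSsEETt=8 WWSsEEtt=4 WWSsEeTT=4 WWSsEeTt=8 WWSsEett=4 WwSSEETT=8 WwSSEETt=16 WwSSEEtt=8 WwSSEeTT=8 WwSSEeTt=16 WwSSEett=8 WwSsEETT=8 WwSsEETt=16 WwSsEEtt=8 WwSsEeTT=8 WwSsEeTt=16 WwSsEett=8 wwSSEETT=4 wwSSEETt=8 wwSSEEtt=4 wwSSEeTT=4 wwSSEeTt=8 wwSSEett=4 wwSsEETT=4 wwSsEETt=8 wwSsEEtt=4 wwSsEeTT=4 wwSsEeTt=8 wwSsEett=4
wwSSEEtt hits 4/256; gcd=4; 4÷4/256÷4 = 1/64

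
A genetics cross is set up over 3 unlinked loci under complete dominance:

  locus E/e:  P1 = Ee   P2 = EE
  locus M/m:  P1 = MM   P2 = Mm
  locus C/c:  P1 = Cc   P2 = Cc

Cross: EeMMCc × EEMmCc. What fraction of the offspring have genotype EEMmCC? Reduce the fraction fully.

P(EEMmCC) = 1/16

EeMMCc gametes: EMC×2, EMc×2, eMC×2, eMc×2
EEMmCc gametes: EMC×2, EMc×2, EmC×2, Emc×2
EeMMCc×EEMmCc grid (8·8=64): EEMMCC=4 EEMMCc=8 EEMMcc=4 EEMmCC=4 EEMmCc=8 EEMmcc=4 EeMMCC=4 EeMMCc=8 EeMMcc=4 EeMmCC=4 EeMmCc=8 EeMmcc=4
EEMmCC hits 4/64; gcd=4; 4÷4/64÷4 = 1/16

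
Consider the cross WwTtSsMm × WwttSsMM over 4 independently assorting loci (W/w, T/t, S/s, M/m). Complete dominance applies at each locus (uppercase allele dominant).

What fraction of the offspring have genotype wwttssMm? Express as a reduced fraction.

WwTtSsMm gametes: WTSM×1, WTSm×1, WTsM×1, WTsm×1, WtSM×1, WtSm×1, WtsM×1, Wtsm×1, wTSM×1, wTSm×1, wTsM×1, wTsm×1, wtSM×1, wtSm×1, wtsM×1, wtsm×1
WwttSsMM gametes: WtSM×4, WtsM×4, wtSM×4, wtsM×4
WwTtSsMm×WwttSsMM grid (16·16=256): WWTtSSMM=4 WWTtSSMm=4 WWTtSsMM=8 WWTtSsMm=8 WWTtssMM=4 WWTtssMm=4 WWttSSMM=4 WWttSSMm=4 WWttSsMM=8 WWttSsMm=8 WWttssMM=4 WWttssMm=4 WwTtSSMM=8 WwTtSSMm=8 WwTtSsMM=16 WwTtSsMm=16 WwTtssMM=8 WwTtssMm=8 WwttSSMM=8 WwttSSMm=8 WwttSsMM=16 WwttSsMm=16 WwttssMM=8 WwttssMm=8 wwTtSSMM=4 wwTtSSMm=4 wwTtSsMM=8 wwTtSsMm=8 wwTtssMM=4 wwTtssMm=4 wwttSSMM=4 wwttSSMm=4 wwttSsMM=8 wwttSsMm=8 wwttssMM=4 wwttssMm=4
wwttssMm hits 4/256; gcd=4; 4÷4/256÷4 = 1/64

P(wwttssMm) = 1/64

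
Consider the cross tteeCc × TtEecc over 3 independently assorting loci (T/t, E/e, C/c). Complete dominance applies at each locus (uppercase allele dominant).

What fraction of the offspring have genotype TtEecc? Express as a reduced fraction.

P(TtEecc) = 1/8

tteeCc gametes: teC×4, tec×4
TtEecc gametes: TEc×2, Tec×2, tEc×2, tec×2
tteeCc×TtEecc grid (8·8=64): TtEeCc=8 TtEecc=8 TteeCc=8 Tteecc=8 ttEeCc=8 ttEecc=8 tteeCc=8 tteecc=8
TtEecc hits 8/64; gcd=8; 8÷8/64÷8 = 1/8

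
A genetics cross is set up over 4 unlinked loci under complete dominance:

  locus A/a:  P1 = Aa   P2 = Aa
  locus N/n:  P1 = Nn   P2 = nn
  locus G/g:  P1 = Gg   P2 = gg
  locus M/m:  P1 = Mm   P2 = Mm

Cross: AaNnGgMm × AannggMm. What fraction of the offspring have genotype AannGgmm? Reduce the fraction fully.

P(AannGgmm) = 1/32

AaNnGgMm gametes: ANGM×1, ANGm×1, ANgM×1, ANgm×1, AnGM×1, AnGm×1, AngM×1, Angm×1, aNGM×1, aNGm×1, aNgM×1, aNgm×1, anGM×1, anGm×1, angM×1, angm×1
AannggMm gametes: AngM×4, Angm×4, angM×4, angm×4
AaNnGgMm×AannggMm grid (16·16=256): AANnGgMM=4 AANnGgMm=8 AANnGgmm=4 AANnggMM=4 AANnggMm=8 AANnggmm=4 AAnnGgMM=4 AAnnGgMm=8 AAnnGgmm=4 AAnnggMM=4 AAnnggMm=8 AAnnggmm=4 AaNnGgMM=8 AaNnGgMm=16 AaNnGgmm=8 AaNnggMM=8 AaNnggMm=16 AaNnggmm=8 AannGgMM=8 AannGgMm=16 AannGgmm=8 AannggMM=8 AannggMm=16 Aannggmm=8 aaNnGgMM=4 aaNnGgMm=8 aaNnGgmm=4 aaNnggMM=4 aaNnggMm=8 aaNnggmm=4 aannGgMM=4 aannGgMm=8 aannGgmm=4 aannggMM=4 aannggMm=8 aannggmm=4
AannGgmm hits 8/256; gcd=8; 8÷8/256÷8 = 1/32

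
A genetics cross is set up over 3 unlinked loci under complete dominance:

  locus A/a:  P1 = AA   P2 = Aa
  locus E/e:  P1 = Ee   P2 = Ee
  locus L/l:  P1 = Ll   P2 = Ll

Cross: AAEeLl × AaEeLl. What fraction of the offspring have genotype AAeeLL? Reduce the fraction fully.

AAEeLl gametes: AEL×2, AEl×2, AeL×2, Ael×2
AaEeLl gametes: AEL×1, AEl×1, AeL×1, Ael×1, aEL×1, aEl×1, aeL×1, ael×1
AAEeLl×AaEeLl grid (8·8=64): AAEELL=2 AAEELl=4 AAEEll=2 AAEeLL=4 AAEeLl=8 AAEell=4 AAeeLL=2 AAeeLl=4 AAeell=2 AaEELL=2 AaEELl=4 AaEEll=2 AaEeLL=4 AaEeLl=8 AaEell=4 AaeeLL=2 AaeeLl=4 Aaeell=2
AAeeLL hits 2/64; gcd=2; 2÷2/64÷2 = 1/32

P(AAeeLL) = 1/32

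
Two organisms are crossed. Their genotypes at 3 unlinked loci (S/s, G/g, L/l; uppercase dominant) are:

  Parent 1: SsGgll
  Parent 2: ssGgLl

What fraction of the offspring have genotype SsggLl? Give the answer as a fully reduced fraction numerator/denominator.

P(SsggLl) = 1/16

SsGgll gametes: SGl×2, Sgl×2, sGl×2, sgl×2
ssGgLl gametes: sGL×2, sGl×2, sgL×2, sgl×2
SsGgll×ssGgLl grid (8·8=64): SsGGLl=4 SsGGll=4 SsGgLl=8 SsGgll=8 SsggLl=4 Ssggll=4 ssGGLl=4 ssGGll=4 ssGgLl=8 ssGgll=8 ssggLl=4 ssggll=4
SsggLl hits 4/64; gcd=4; 4÷4/64÷4 = 1/16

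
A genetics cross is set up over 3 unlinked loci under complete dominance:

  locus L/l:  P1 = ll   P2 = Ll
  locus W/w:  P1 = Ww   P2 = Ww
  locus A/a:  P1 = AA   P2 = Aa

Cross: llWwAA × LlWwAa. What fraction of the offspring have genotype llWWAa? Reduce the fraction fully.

llWwAA gametes: lWA×4, lwA×4
LlWwAa gametes: LWA×1, LWa×1, LwA×1, Lwa×1, lWA×1, lWa×1, lwA×1, lwa×1
llWwAA×LlWwAa grid (8·8=64): LlWWAA=4 LlWWAa=4 LlWwAA=8 LlWwAa=8 LlwwAA=4 LlwwAa=4 llWWAA=4 llWWAa=4 llWwAA=8 llWwAa=8 llwwAA=4 llwwAa=4
llWWAa hits 4/64; gcd=4; 4÷4/64÷4 = 1/16

P(llWWAa) = 1/16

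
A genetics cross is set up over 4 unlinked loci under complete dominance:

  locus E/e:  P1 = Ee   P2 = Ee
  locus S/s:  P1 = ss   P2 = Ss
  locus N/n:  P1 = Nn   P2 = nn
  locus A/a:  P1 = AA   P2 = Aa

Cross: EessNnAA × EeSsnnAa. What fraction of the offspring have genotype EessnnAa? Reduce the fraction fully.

EessNnAA gametes: EsNA×4, EsnA×4, esNA×4, esnA×4
EeSsnnAa gametes: ESnA×2, ESna×2, EsnA×2, Esna×2, eSnA×2, eSna×2, esnA×2, esna×2
EessNnAA×EeSsnnAa grid (16·16=256): EESsNnAA=8 EESsNnAa=8 EESsnnAA=8 EESsnnAa=8 EEssNnAA=8 EEssNnAa=8 EEssnnAA=8 EEssnnAa=8 EeSsNnAA=16 EeSsNnAa=16 EeSsnnAA=16 EeSsnnAa=16 EessNnAA=16 EessNnAa=16 EessnnAA=16 EessnnAa=16 eeSsNnAA=8 eeSsNnAa=8 eeSsnnAA=8 eeSsnnAa=8 eessNnAA=8 eessNnAa=8 eessnnAA=8 eessnnAa=8
EessnnAa hits 16/256; gcd=16; 16÷16/256÷16 = 1/16

P(EessnnAa) = 1/16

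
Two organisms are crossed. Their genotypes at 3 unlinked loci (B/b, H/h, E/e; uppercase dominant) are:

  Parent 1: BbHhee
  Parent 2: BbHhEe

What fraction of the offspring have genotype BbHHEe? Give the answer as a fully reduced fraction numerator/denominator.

BbHhee gametes: BHe×2, Bhe×2, bHe×2, bhe×2
BbHhEe gametes: BHE×1, BHe×1, BhE×1, Bhe×1, bHE×1, bHe×1, bhE×1, bhe×1
BbHhee×BbHhEe grid (8·8=64): BBHHEe=2 BBHHee=2 BBHhEe=4 BBHhee=4 BBhhEe=2 BBhhee=2 BbHHEe=4 BbHHee=4 BbHhEe=8 BbHhee=8 BbhhEe=4 Bbhhee=4 bbHHEe=2 bbHHee=2 bbHhEe=4 bbHhee=4 bbhhEe=2 bbhhee=2
BbHHEe hits 4/64; gcd=4; 4÷4/64÷4 = 1/16

P(BbHHEe) = 1/16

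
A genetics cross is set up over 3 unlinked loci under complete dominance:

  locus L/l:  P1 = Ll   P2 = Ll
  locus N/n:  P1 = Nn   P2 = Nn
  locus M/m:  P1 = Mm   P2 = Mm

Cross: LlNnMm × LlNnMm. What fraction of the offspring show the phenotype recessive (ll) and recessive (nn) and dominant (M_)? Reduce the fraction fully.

LlNnMm gametes: LNM×1, LNm×1, LnM×1, Lnm×1, lNM×1, lNm×1, lnM×1, lnm×1
LlNnMm gametes: LNM×1, LNm×1, LnM×1, Lnm×1, lNM×1, lNm×1, lnM×1, lnm×1
LlNnMm×LlNnMm grid (8·8=64): LLNNMM=1 LLNNMm=2 LLNNmm=1 LLNnMM=2 LLNnMm=4 LLNnmm=2 LLnnMM=1 LLnnMm=2 LLnnmm=1 LlNNMM=2 LlNNMm=4 LlNNmm=2 LlNnMM=4 LlNnMm=8 LlNnmm=4 LlnnMM=2 LlnnMm=4 Llnnmm=2 llNNMM=1 llNNMm=2 llNNmm=1 llNnMM=2 llNnMm=4 llNnmm=2 llnnMM=1 llnnMm=2 llnnmm=1
ll nn M_ hits 3/64; gcd=1; 3÷1/64÷1 = 3/64

P(ll nn M_) = 3/64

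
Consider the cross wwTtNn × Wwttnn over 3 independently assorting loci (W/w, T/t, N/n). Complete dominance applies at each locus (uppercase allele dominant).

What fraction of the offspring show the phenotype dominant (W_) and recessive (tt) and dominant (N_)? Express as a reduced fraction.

P(W_ tt N_) = 1/8

wwTtNn gametes: wTN×2, wTn×2, wtN×2, wtn×2
Wwttnn gametes: Wtn×4, wtn×4
wwTtNn×Wwttnn grid (8·8=64): WwTtNn=8 WwTtnn=8 WwttNn=8 Wwttnn=8 wwTtNn=8 wwTtnn=8 wwttNn=8 wwttnn=8
W_ tt N_ hits 8/64; gcd=8; 8÷8/64÷8 = 1/8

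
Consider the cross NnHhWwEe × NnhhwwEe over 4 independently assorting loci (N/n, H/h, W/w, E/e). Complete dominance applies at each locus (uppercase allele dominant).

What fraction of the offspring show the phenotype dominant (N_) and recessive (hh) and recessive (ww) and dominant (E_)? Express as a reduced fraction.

P(N_ hh ww E_) = 9/64

NnHhWwEe gametes: NHWE×1, NHWe×1, NHwE×1, NHwe×1, NhWE×1, NhWe×1, NhwE×1, Nhwe×1, nHWE×1, nHWe×1, nHwE×1, nHwe×1, nhWE×1, nhWe×1, nhwE×1, nhwe×1
NnhhwwEe gametes: NhwE×4, Nhwe×4, nhwE×4, nhwe×4
NnHhWwEe×NnhhwwEe grid (16·16=256): NNHhWwEE=4 NNHhWwEe=8 NNHhWwee=4 NNHhwwEE=4 NNHhwwEe=8 NNHhwwee=4 NNhhWwEE=4 NNhhWwEe=8 NNhhWwee=4 NNhhwwEE=4 NNhhwwEe=8 NNhhwwee=4 NnHhWwEE=8 NnHhWwEe=16 NnHhWwee=8 NnHhwwEE=8 NnHhwwEe=16 NnHhwwee=8 NnhhWwEE=8 NnhhWwEe=16 NnhhWwee=8 NnhhwwEE=8 NnhhwwEe=16 Nnhhwwee=8 nnHhWwEE=4 nnHhWwEe=8 nnHhWwee=4 nnHhwwEE=4 nnHhwwEe=8 nnHhwwee=4 nnhhWwEE=4 nnhhWwEe=8 nnhhWwee=4 nnhhwwEE=4 nnhhwwEe=8 nnhhwwee=4
N_ hh ww E_ hits 36/256; gcd=4; 36÷4/256÷4 = 9/64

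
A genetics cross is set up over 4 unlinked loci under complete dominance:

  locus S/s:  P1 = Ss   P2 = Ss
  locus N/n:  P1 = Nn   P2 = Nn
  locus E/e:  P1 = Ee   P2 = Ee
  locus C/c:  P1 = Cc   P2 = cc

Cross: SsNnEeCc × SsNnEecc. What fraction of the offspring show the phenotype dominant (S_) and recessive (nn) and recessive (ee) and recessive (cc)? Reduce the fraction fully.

P(S_ nn ee cc) = 3/128

SsNnEeCc gametes: SNEC×1, SNEc×1, SNeC×1, SNec×1, SnEC×1, SnEc×1, SneC×1, Snec×1, sNEC×1, sNEc×1, sNeC×1, sNec×1, snEC×1, snEc×1, sneC×1, snec×1
SsNnEecc gametes: SNEc×2, SNec×2, SnEc×2, Snec×2, sNEc×2, sNec×2, snEc×2, snec×2
SsNnEeCc×SsNnEecc grid (16·16=256): SSNNEECc=2 SSNNEEcc=2 SSNNEeCc=4 SSNNEecc=4 SSNNeeCc=2 SSNNeecc=2 SSNnEECc=4 SSNnEEcc=4 SSNnEeCc=8 SSNnEecc=8 SSNneeCc=4 SSNneecc=4 SSnnEECc=2 SSnnEEcc=2 SSnnEeCc=4 SSnnEecc=4 SSnneeCc=2 SSnneecc=2 SsNNEECc=4 SsNNEEcc=4 SsNNEeCc=8 SsNNEecc=8 SsNNeeCc=4 SsNNeecc=4 SsNnEECc=8 SsNnEEcc=8 SsNnEeCc=16 SsNnEecc=16 SsNneeCc=8 SsNneecc=8 SsnnEECc=4 SsnnEEcc=4 SsnnEeCc=8 SsnnEecc=8 SsnneeCc=4 Ssnneecc=4 ssNNEECc=2 ssNNEEcc=2 ssNNEeCc=4 ssNNEecc=4 ssNNeeCc=2 ssNNeecc=2 ssNnEECc=4 ssNnEEcc=4 ssNnEeCc=8 ssNnEecc=8 ssNneeCc=4 ssNneecc=4 ssnnEECc=2 ssnnEEcc=2 ssnnEeCc=4 ssnnEecc=4 ssnneeCc=2 ssnneecc=2
S_ nn ee cc hits 6/256; gcd=2; 6÷2/256÷2 = 3/128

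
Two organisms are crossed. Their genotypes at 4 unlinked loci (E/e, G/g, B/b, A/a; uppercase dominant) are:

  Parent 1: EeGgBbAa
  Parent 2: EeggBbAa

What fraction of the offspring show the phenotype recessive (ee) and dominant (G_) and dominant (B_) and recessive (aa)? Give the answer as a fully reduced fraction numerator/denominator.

EeGgBbAa gametes: EGBA×1, EGBa×1, EGbA×1, EGba×1, EgBA×1, EgBa×1, EgbA×1, Egba×1, eGBA×1, eGBa×1, eGbA×1, eGba×1, egBA×1, egBa×1, egbA×1, egba×1
EeggBbAa gametes: EgBA×2, EgBa×2, EgbA×2, Egba×2, egBA×2, egBa×2, egbA×2, egba×2
EeGgBbAa×EeggBbAa grid (16·16=256): EEGgBBAA=2 EEGgBBAa=4 EEGgBBaa=2 EEGgBbAA=4 EEGgBbAa=8 EEGgBbaa=4 EEGgbbAA=2 EEGgbbAa=4 EEGgbbaa=2 EEggBBAA=2 EEggBBAa=4 EEggBBaa=2 EEggBbAA=4 EEggBbAa=8 EEggBbaa=4 EEggbbAA=2 EEggbbAa=4 EEggbbaa=2 EeGgBBAA=4 EeGgBBAa=8 EeGgBBaa=4 EeGgBbAA=8 EeGgBbAa=16 EeGgBbaa=8 EeGgbbAA=4 EeGgbbAa=8 EeGgbbaa=4 EeggBBAA=4 EeggBBAa=8 EeggBBaa=4 EeggBbAA=8 EeggBbAa=16 EeggBbaa=8 EeggbbAA=4 EeggbbAa=8 Eeggbbaa=4 eeGgBBAA=2 eeGgBBAa=4 eeGgBBaa=2 eeGgBbAA=4 eeGgBbAa=8 eeGgBbaa=4 eeGgbbAA=2 eeGgbbAa=4 eeGgbbaa=2 eeggBBAA=2 eeggBBAa=4 eeggBBaa=2 eeggBbAA=4 eeggBbAa=8 eeggBbaa=4 eeggbbAA=2 eeggbbAa=4 eeggbbaa=2
ee G_ B_ aa hits 6/256; gcd=2; 6÷2/256÷2 = 3/128

P(ee G_ B_ aa) = 3/128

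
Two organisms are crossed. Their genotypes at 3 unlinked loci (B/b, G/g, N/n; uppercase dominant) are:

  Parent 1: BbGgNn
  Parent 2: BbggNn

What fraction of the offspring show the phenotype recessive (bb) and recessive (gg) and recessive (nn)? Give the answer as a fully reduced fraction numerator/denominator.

P(bb gg nn) = 1/32

BbGgNn gametes: BGN×1, BGn×1, BgN×1, Bgn×1, bGN×1, bGn×1, bgN×1, bgn×1
BbggNn gametes: BgN×2, Bgn×2, bgN×2, bgn×2
BbGgNn×BbggNn grid (8·8=64): BBGgNN=2 BBGgNn=4 BBGgnn=2 BBggNN=2 BBggNn=4 BBggnn=2 BbGgNN=4 BbGgNn=8 BbGgnn=4 BbggNN=4 BbggNn=8 Bbggnn=4 bbGgNN=2 bbGgNn=4 bbGgnn=2 bbggNN=2 bbggNn=4 bbggnn=2
bb gg nn hits 2/64; gcd=2; 2÷2/64÷2 = 1/32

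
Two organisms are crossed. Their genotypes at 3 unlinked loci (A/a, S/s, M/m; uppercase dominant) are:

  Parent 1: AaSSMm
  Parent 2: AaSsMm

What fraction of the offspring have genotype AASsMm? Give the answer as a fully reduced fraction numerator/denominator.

P(AASsMm) = 1/16

AaSSMm gametes: ASM×2, ASm×2, aSM×2, aSm×2
AaSsMm gametes: ASM×1, ASm×1, AsM×1, Asm×1, aSM×1, aSm×1, asM×1, asm×1
AaSSMm×AaSsMm grid (8·8=64): AASSMM=2 AASSMm=4 AASSmm=2 AASsMM=2 AASsMm=4 AASsmm=2 AaSSMM=4 AaSSMm=8 AaSSmm=4 AaSsMM=4 AaSsMm=8 AaSsmm=4 aaSSMM=2 aaSSMm=4 aaSSmm=2 aaSsMM=2 aaSsMm=4 aaSsmm=2
AASsMm hits 4/64; gcd=4; 4÷4/64÷4 = 1/16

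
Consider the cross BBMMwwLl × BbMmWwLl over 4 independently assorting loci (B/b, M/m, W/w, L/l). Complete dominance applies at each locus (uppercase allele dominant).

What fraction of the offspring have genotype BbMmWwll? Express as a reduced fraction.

BBMMwwLl gametes: BMwL×8, BMwl×8
BbMmWwLl gametes: BMWL×1, BMWl×1, BMwL×1, BMwl×1, BmWL×1, BmWl×1, BmwL×1, Bmwl×1, bMWL×1, bMWl×1, bMwL×1, bMwl×1, bmWL×1, bmWl×1, bmwL×1, bmwl×1
BBMMwwLl×BbMmWwLl grid (16·16=256): BBMMWwLL=8 BBMMWwLl=16 BBMMWwll=8 BBMMwwLL=8 BBMMwwLl=16 BBMMwwll=8 BBMmWwLL=8 BBMmWwLl=16 BBMmWwll=8 BBMmwwLL=8 BBMmwwLl=16 BBMmwwll=8 BbMMWwLL=8 BbMMWwLl=16 BbMMWwll=8 BbMMwwLL=8 BbMMwwLl=16 BbMMwwll=8 BbMmWwLL=8 BbMmWwLl=16 BbMmWwll=8 BbMmwwLL=8 BbMmwwLl=16 BbMmwwll=8
BbMmWwll hits 8/256; gcd=8; 8÷8/256÷8 = 1/32

P(BbMmWwll) = 1/32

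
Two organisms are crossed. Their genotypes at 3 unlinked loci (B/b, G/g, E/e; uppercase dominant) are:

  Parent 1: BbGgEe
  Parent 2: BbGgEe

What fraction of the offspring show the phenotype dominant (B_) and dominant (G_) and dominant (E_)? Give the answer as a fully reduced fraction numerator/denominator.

P(B_ G_ E_) = 27/64

BbGgEe gametes: BGE×1, BGe×1, BgE×1, Bge×1, bGE×1, bGe×1, bgE×1, bge×1
BbGgEe gametes: BGE×1, BGe×1, BgE×1, Bge×1, bGE×1, bGe×1, bgE×1, bge×1
BbGgEe×BbGgEe grid (8·8=64): BBGGEE=1 BBGGEe=2 BBGGee=1 BBGgEE=2 BBGgEe=4 BBGgee=2 BBggEE=1 BBggEe=2 BBggee=1 BbGGEE=2 BbGGEe=4 BbGGee=2 BbGgEE=4 BbGgEe=8 BbGgee=4 BbggEE=2 BbggEe=4 Bbggee=2 bbGGEE=1 bbGGEe=2 bbGGee=1 bbGgEE=2 bbGgEe=4 bbGgee=2 bbggEE=1 bbggEe=2 bbggee=1
B_ G_ E_ hits 27/64; gcd=1; 27÷1/64÷1 = 27/64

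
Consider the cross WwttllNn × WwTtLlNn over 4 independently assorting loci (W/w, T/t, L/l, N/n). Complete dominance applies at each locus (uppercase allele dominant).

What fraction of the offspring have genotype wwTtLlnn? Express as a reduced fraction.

P(wwTtLlnn) = 1/64

WwttllNn gametes: WtlN×4, Wtln×4, wtlN×4, wtln×4
WwTtLlNn gametes: WTLN×1, WTLn×1, WTlN×1, WTln×1, WtLN×1, WtLn×1, WtlN×1, Wtln×1, wTLN×1, wTLn×1, wTlN×1, wTln×1, wtLN×1, wtLn×1, wtlN×1, wtln×1
WwttllNn×WwTtLlNn grid (16·16=256): WWTtLlNN=4 WWTtLlNn=8 WWTtLlnn=4 WWTtllNN=4 WWTtllNn=8 WWTtllnn=4 WWttLlNN=4 WWttLlNn=8 WWttLlnn=4 WWttllNN=4 WWttllNn=8 WWttllnn=4 WwTtLlNN=8 WwTtLlNn=16 WwTtLlnn=8 WwTtllNN=8 WwTtllNn=16 WwTtllnn=8 WwttLlNN=8 WwttLlNn=16 WwttLlnn=8 WwttllNN=8 WwttllNn=16 Wwttllnn=8 wwTtLlNN=4 wwTtLlNn=8 wwTtLlnn=4 wwTtllNN=4 wwTtllNn=8 wwTtllnn=4 wwttLlNN=4 wwttLlNn=8 wwttLlnn=4 wwttllNN=4 wwttllNn=8 wwttllnn=4
wwTtLlnn hits 4/256; gcd=4; 4÷4/256÷4 = 1/64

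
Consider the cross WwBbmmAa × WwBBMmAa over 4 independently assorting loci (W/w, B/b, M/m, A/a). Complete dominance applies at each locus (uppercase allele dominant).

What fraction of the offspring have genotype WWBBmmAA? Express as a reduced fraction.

P(WWBBmmAA) = 1/64

WwBbmmAa gametes: WBmA×2, WBma×2, WbmA×2, Wbma×2, wBmA×2, wBma×2, wbmA×2, wbma×2
WwBBMmAa gametes: WBMA×2, WBMa×2, WBmA×2, WBma×2, wBMA×2, wBMa×2, wBmA×2, wBma×2
WwBbmmAa×WwBBMmAa grid (16·16=256): WWBBMmAA=4 WWBBMmAa=8 WWBBMmaa=4 WWBBmmAA=4 WWBBmmAa=8 WWBBmmaa=4 WWBbMmAA=4 WWBbMmAa=8 WWBbMmaa=4 WWBbmmAA=4 WWBbmmAa=8 WWBbmmaa=4 WwBBMmAA=8 WwBBMmAa=16 WwBBMmaa=8 WwBBmmAA=8 WwBBmmAa=16 WwBBmmaa=8 WwBbMmAA=8 WwBbMmAa=16 WwBbMmaa=8 WwBbmmAA=8 WwBbmmAa=16 WwBbmmaa=8 wwBBMmAA=4 wwBBMmAa=8 wwBBMmaa=4 wwBBmmAA=4 wwBBmmAa=8 wwBBmmaa=4 wwBbMmAA=4 wwBbMmAa=8 wwBbMmaa=4 wwBbmmAA=4 wwBbmmAa=8 wwBbmmaa=4
WWBBmmAA hits 4/256; gcd=4; 4÷4/256÷4 = 1/64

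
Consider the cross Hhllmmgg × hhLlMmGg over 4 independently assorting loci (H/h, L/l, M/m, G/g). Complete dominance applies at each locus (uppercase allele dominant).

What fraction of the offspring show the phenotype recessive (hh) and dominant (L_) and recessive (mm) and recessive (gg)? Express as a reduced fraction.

Hhllmmgg gametes: Hlmg×8, hlmg×8
hhLlMmGg gametes: hLMG×2, hLMg×2, hLmG×2, hLmg×2, hlMG×2, hlMg×2, hlmG×2, hlmg×2
Hhllmmgg×hhLlMmGg grid (16·16=256): HhLlMmGg=16 HhLlMmgg=16 HhLlmmGg=16 HhLlmmgg=16 HhllMmGg=16 HhllMmgg=16 HhllmmGg=16 Hhllmmgg=16 hhLlMmGg=16 hhLlMmgg=16 hhLlmmGg=16 hhLlmmgg=16 hhllMmGg=16 hhllMmgg=16 hhllmmGg=16 hhllmmgg=16
hh L_ mm gg hits 16/256; gcd=16; 16÷16/256÷16 = 1/16

P(hh L_ mm gg) = 1/16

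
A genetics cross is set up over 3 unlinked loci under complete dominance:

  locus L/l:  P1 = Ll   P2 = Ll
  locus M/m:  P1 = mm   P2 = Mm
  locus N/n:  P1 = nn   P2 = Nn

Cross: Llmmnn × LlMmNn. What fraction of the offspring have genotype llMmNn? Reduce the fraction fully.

Llmmnn gametes: Lmn×4, lmn×4
LlMmNn gametes: LMN×1, LMn×1, LmN×1, Lmn×1, lMN×1, lMn×1, lmN×1, lmn×1
Llmmnn×LlMmNn grid (8·8=64): LLMmNn=4 LLMmnn=4 LLmmNn=4 LLmmnn=4 LlMmNn=8 LlMmnn=8 LlmmNn=8 Llmmnn=8 llMmNn=4 llMmnn=4 llmmNn=4 llmmnn=4
llMmNn hits 4/64; gcd=4; 4÷4/64÷4 = 1/16

P(llMmNn) = 1/16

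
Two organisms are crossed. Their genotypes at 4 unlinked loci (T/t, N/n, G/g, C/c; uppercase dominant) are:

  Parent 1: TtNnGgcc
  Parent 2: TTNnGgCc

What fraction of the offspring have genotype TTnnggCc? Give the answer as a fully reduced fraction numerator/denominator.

P(TTnnggCc) = 1/64

TtNnGgcc gametes: TNGc×2, TNgc×2, TnGc×2, Tngc×2, tNGc×2, tNgc×2, tnGc×2, tngc×2
TTNnGgCc gametes: TNGC×2, TNGc×2, TNgC×2, TNgc×2, TnGC×2, TnGc×2, TngC×2, Tngc×2
TtNnGgcc×TTNnGgCc grid (16·16=256): TTNNGGCc=4 TTNNGGcc=4 TTNNGgCc=8 TTNNGgcc=8 TTNNggCc=4 TTNNggcc=4 TTNnGGCc=8 TTNnGGcc=8 TTNnGgCc=16 TTNnGgcc=16 TTNnggCc=8 TTNnggcc=8 TTnnGGCc=4 TTnnGGcc=4 TTnnGgCc=8 TTnnGgcc=8 TTnnggCc=4 TTnnggcc=4 TtNNGGCc=4 TtNNGGcc=4 TtNNGgCc=8 TtNNGgcc=8 TtNNggCc=4 TtNNggcc=4 TtNnGGCc=8 TtNnGGcc=8 TtNnGgCc=16 TtNnGgcc=16 TtNnggCc=8 TtNnggcc=8 TtnnGGCc=4 TtnnGGcc=4 TtnnGgCc=8 TtnnGgcc=8 TtnnggCc=4 Ttnnggcc=4
TTnnggCc hits 4/256; gcd=4; 4÷4/256÷4 = 1/64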